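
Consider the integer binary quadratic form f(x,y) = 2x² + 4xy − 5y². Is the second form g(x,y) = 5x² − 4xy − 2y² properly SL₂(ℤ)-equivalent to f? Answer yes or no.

D₁ = 56, D₂ = 56
river cycle of f (length 4): (-5, 6, 1), (1, 6, -5), (-5, 4, 2), (2, 4, -5)
river cycle of g (length 4): (-2, 4, 5), (5, 6, -1), (-1, 6, 5), (5, 4, -2)
cycles differ ⇒ inequivalent

no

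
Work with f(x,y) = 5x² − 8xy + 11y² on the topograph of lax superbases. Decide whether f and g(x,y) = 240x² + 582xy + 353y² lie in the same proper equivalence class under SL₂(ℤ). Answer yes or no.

D₁ = -156, D₂ = -156
f: translate: b→2 (≡-8 mod 10), so (5,-8,11)→(5,2,8)
f: reduced (well bottom): (5,2,8) with a≤c, −a<b≤a
g: translate: b→102 (≡582 mod 480), so (240,582,353)→(240,102,11)
g: flip: (240,102,11)→(11,-102,240)
g: translate: b→8 (≡-102 mod 22), so (11,-102,240)→(11,8,5)
g: flip: (11,8,5)→(5,-8,11)
g: translate: b→2 (≡-8 mod 10), so (5,-8,11)→(5,2,8)
g: reduced (well bottom): (5,2,8) with a≤c, −a<b≤a
reduced forms (5, 2, 8) vs (5, 2, 8) ⇒ equivalent

yes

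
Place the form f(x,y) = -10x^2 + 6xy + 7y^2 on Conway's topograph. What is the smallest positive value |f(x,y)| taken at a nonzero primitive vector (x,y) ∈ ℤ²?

river: ρ → (7,8,-9)
river: ρ → (-9,10,6)
river: ρ → (6,14,-5)
river: ρ → (-5,16,3)
river: ρ → (3,14,-10)
river: ρ → (-10,6,7)
closes: descent 0, river 6
min |a| on river = 3

3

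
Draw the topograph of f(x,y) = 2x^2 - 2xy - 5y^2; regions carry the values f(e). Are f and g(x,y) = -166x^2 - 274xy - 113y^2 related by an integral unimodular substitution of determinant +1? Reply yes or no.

D₁ = 44, D₂ = 44
river cycle of f (length 2): (2, 6, -1), (-1, 6, 2)
river cycle of g (length 2): (2, 6, -1), (-1, 6, 2)
cycles coincide ⇒ equivalent

yes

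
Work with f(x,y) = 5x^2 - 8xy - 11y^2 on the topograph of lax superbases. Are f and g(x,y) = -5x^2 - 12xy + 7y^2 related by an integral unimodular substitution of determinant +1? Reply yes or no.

D₁ = 284, D₂ = 284
river cycle of f (length 8): (-11, 8, 5), (5, 12, -7), (-7, 16, 1), (1, 16, -7), (-7, 12, 5), (5, 8, -11), (-11, 14, 2), (2, 14, -11)
river cycle of g (length 8): (7, 12, -5), (-5, 8, 11), (11, 14, -2), (-2, 14, 11), (11, 8, -5), (-5, 12, 7), (7, 16, -1), (-1, 16, 7)
cycles differ ⇒ inequivalent

no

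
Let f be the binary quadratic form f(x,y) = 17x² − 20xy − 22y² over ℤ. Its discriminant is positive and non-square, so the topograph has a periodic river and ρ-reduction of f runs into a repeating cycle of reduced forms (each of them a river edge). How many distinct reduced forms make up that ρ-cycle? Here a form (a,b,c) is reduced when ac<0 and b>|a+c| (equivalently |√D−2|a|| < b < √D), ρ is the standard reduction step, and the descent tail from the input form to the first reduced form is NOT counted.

D = 1896, ⌊√D⌋ = 43
descent: ρ → (-22,20,17)  [lands on river]
river: ρ → (17,14,-25)
river: ρ → (-25,36,6)
river: ρ → (6,36,-25)
river: ρ → (-25,14,17)
river: ρ → (17,20,-22)
river: ρ → (-22,24,15)
river: ρ → (15,36,-10)
river: ρ → (-10,24,33)
river: ρ → (33,42,-1)
river: ρ → (-1,42,33)
river: ρ → (33,24,-10)
river: ρ → (-10,36,15)
river: ρ → (15,24,-22)
ρ-cycle length = 14 (tail of 1 descent step not counted)

14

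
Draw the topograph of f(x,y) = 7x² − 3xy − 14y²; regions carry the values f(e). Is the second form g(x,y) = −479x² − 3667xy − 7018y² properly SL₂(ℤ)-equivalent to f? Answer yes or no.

D₁ = 401, D₂ = 401
river cycle of f (length 10): (7, 11, -10), (-10, 9, 8), (8, 7, -11), (-11, 15, 4), (4, 17, -7), (-7, 11, 10), (10, 9, -8), (-8, 7, 11), (11, 15, -4), (-4, 17, 7)
river cycle of g (length 10): (7, 11, -10), (-10, 9, 8), (8, 7, -11), (-11, 15, 4), (4, 17, -7), (-7, 11, 10), (10, 9, -8), (-8, 7, 11), (11, 15, -4), (-4, 17, 7)
cycles coincide ⇒ equivalent

yes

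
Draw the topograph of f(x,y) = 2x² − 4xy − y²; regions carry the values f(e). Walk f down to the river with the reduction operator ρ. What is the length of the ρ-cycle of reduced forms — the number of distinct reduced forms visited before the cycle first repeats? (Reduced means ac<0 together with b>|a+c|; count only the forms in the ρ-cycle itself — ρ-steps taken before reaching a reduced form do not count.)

D = 24, ⌊√D⌋ = 4
descent: ρ → (-1,4,2)  [lands on river]
river: ρ → (2,4,-1)
ρ-cycle length = 2 (tail of 1 descent step not counted)

2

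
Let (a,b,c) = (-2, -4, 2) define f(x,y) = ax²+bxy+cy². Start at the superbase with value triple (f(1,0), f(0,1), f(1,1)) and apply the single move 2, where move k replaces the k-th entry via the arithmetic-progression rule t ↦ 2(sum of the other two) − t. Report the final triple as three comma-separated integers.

start (-2,2,-4) = (f(1,0),f(0,1),f(1,1))
replace slot 2: 2·((-2)+(-4)) − 2 = -14 → (-2,-14,-4)

-2,-14,-4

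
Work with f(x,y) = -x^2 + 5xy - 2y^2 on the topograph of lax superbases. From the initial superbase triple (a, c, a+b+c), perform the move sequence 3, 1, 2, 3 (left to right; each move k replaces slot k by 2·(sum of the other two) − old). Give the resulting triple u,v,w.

start (-1,-2,2) = (f(1,0),f(0,1),f(1,1))
replace slot 3: 2·((-1)+(-2)) − 2 = -8 → (-1,-2,-8)
replace slot 1: 2·((-2)+(-8)) − (-1) = -19 → (-19,-2,-8)
replace slot 2: 2·((-19)+(-8)) − (-2) = -52 → (-19,-52,-8)
replace slot 3: 2·((-19)+(-52)) − (-8) = -134 → (-19,-52,-134)

-19,-52,-134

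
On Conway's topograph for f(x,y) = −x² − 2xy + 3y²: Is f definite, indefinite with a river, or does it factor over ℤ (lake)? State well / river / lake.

D = b²−4ac = (-2)² − 4·(-1)·3 = 16
D = 4² is a perfect square ⇒ form factors over ℤ ⇒ lakes

lake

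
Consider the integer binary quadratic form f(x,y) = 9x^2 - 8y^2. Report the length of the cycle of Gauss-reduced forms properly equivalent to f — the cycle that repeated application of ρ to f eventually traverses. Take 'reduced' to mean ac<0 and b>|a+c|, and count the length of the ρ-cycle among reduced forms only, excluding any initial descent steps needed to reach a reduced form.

D = 288, ⌊√D⌋ = 16
descent: ρ → (-8,16,1)  [lands on river]
river: ρ → (1,16,-8)
ρ-cycle length = 2 (tail of 1 descent step not counted)

2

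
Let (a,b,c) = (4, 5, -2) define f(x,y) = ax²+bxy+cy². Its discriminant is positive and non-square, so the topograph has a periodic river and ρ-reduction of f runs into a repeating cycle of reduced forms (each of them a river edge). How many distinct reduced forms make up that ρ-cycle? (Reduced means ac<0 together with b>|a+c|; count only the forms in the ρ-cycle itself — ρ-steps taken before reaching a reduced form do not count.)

D = 57, ⌊√D⌋ = 7
river: ρ → (-2,7,1)
river: ρ → (1,7,-2)
river: ρ → (-2,5,4)
river: ρ → (4,3,-3)
river: ρ → (-3,3,4)
river: ρ → (4,5,-2)
ρ-cycle length = 6 (tail of 0 descent steps not counted)

6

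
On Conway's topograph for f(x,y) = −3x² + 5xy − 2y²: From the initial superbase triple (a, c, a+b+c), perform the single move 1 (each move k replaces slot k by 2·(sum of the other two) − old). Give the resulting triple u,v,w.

start (-3,-2,0) = (f(1,0),f(0,1),f(1,1))
replace slot 1: 2·((-2)+0) − (-3) = -1 → (-1,-2,0)

-1,-2,0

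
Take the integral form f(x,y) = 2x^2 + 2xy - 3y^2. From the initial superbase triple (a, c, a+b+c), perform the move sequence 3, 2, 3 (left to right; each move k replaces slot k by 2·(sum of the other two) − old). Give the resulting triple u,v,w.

start (2,-3,1) = (f(1,0),f(0,1),f(1,1))
replace slot 3: 2·(2+(-3)) − 1 = -3 → (2,-3,-3)
replace slot 2: 2·(2+(-3)) − (-3) = 1 → (2,1,-3)
replace slot 3: 2·(2+1) − (-3) = 9 → (2,1,9)

2,1,9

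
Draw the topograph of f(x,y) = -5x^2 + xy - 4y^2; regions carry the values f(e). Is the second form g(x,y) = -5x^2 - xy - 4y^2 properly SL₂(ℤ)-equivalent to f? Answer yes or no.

D₁ = -79, D₂ = -79
f is negative-definite; reduce −f:
−f: flip: (5,-1,4)→(4,1,5)
−f: reduced (well bottom): (4,1,5) with a≤c, −a<b≤a
flip sign back: reduced form of f is (-4,-1,-5)
g is negative-definite; reduce −g:
−g: flip: (5,1,4)→(4,-1,5)
−g: reduced (well bottom): (4,-1,5) with a≤c, −a<b≤a
flip sign back: reduced form of g is (-4,1,-5)
reduced forms (-4, -1, -5) vs (-4, 1, -5) ⇒ inequivalent

no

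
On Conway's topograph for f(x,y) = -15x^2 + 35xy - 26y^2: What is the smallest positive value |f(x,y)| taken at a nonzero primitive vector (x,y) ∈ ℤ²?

translate: b→-5 (≡-35 mod 30), so (15,-35,26)→(15,-5,6)
flip: (15,-5,6)→(6,5,15)
reduced (well bottom): (6,5,15) with a≤c, −a<b≤a
well minimum |f| = |-6| = 6 (negative-definite)

6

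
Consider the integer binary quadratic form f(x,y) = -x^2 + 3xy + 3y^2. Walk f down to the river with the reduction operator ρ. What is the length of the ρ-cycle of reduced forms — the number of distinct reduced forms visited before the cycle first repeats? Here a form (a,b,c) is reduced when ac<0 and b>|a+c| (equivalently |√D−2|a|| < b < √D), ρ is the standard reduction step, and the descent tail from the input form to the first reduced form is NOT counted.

D = 21, ⌊√D⌋ = 4
river: ρ → (3,3,-1)
river: ρ → (-1,3,3)
ρ-cycle length = 2 (tail of 0 descent steps not counted)

2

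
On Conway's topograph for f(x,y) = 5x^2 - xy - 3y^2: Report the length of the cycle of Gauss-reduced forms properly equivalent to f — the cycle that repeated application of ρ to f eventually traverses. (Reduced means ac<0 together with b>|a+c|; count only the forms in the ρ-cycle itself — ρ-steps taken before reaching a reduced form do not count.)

D = 61, ⌊√D⌋ = 7
descent: ρ → (-3,7,1)  [lands on river]
river: ρ → (1,7,-3)
river: ρ → (-3,5,3)
river: ρ → (3,7,-1)
river: ρ → (-1,7,3)
river: ρ → (3,5,-3)
ρ-cycle length = 6 (tail of 1 descent step not counted)

6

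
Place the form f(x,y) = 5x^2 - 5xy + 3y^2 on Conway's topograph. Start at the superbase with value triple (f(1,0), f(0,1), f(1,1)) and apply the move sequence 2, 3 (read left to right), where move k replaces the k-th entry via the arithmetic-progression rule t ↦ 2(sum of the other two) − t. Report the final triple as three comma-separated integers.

start (5,3,3) = (f(1,0),f(0,1),f(1,1))
replace slot 2: 2·(5+3) − 3 = 13 → (5,13,3)
replace slot 3: 2·(5+13) − 3 = 33 → (5,13,33)

5,13,33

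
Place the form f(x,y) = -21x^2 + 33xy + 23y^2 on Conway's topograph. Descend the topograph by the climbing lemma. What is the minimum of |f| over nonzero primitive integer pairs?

river: ρ → (23,13,-31)
river: ρ → (-31,49,5)
river: ρ → (5,51,-21)
river: ρ → (-21,33,23)
closes: descent 0, river 4
min |a| on river = 5

5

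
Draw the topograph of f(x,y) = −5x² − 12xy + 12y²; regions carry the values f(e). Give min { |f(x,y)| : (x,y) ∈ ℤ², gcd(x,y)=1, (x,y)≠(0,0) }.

descent: ρ → (12,12,-5)  [lands on river]
river: ρ → (-5,18,3)
river: ρ → (3,18,-5)
river: ρ → (-5,12,12)
closes: descent 1, river 4
min |a| on river = 3

3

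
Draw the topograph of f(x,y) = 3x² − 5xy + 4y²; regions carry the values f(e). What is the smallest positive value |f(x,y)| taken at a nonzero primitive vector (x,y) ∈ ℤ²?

translate: b→1 (≡-5 mod 6), so (3,-5,4)→(3,1,2)
flip: (3,1,2)→(2,-1,3)
reduced (well bottom): (2,-1,3) with a≤c, −a<b≤a
well minimum = a = 2

2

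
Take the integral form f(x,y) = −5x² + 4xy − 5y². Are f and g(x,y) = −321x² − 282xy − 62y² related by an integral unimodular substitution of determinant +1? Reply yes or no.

D₁ = -84, D₂ = -84
f is negative-definite; reduce −f:
−f: flip: (5,-4,5)→(5,4,5)
−f: reduced (well bottom): (5,4,5) with a≤c, −a<b≤a
flip sign back: reduced form of f is (-5,-4,-5)
g is negative-definite; reduce −g:
−g: flip: (321,282,62)→(62,-282,321)
−g: translate: b→-34 (≡-282 mod 124), so (62,-282,321)→(62,-34,5)
−g: flip: (62,-34,5)→(5,34,62)
−g: translate: b→4 (≡34 mod 10), so (5,34,62)→(5,4,5)
−g: reduced (well bottom): (5,4,5) with a≤c, −a<b≤a
flip sign back: reduced form of g is (-5,-4,-5)
reduced forms (-5, -4, -5) vs (-5, -4, -5) ⇒ equivalent

yes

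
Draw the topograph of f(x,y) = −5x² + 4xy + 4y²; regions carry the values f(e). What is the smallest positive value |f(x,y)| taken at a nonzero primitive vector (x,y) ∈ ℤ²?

river: ρ → (4,4,-5)
river: ρ → (-5,6,3)
river: ρ → (3,6,-5)
river: ρ → (-5,4,4)
closes: descent 0, river 4
min |a| on river = 3

3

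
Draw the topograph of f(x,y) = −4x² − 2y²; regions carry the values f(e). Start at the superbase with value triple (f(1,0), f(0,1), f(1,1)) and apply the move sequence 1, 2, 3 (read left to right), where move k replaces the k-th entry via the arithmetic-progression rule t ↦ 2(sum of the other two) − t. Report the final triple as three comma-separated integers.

start (-4,-2,-6) = (f(1,0),f(0,1),f(1,1))
replace slot 1: 2·((-2)+(-6)) − (-4) = -12 → (-12,-2,-6)
replace slot 2: 2·((-12)+(-6)) − (-2) = -34 → (-12,-34,-6)
replace slot 3: 2·((-12)+(-34)) − (-6) = -86 → (-12,-34,-86)

-12,-34,-86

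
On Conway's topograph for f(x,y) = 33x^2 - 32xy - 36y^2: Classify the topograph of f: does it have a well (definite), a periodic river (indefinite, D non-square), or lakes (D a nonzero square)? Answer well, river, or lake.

D = b²−4ac = (-32)² − 4·33·(-36) = 5776
D = 76² is a perfect square ⇒ form factors over ℤ ⇒ lakes

lake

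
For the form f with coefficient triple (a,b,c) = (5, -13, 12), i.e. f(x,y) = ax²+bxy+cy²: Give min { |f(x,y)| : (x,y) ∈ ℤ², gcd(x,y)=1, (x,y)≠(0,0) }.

translate: b→-3 (≡-13 mod 10), so (5,-13,12)→(5,-3,4)
flip: (5,-3,4)→(4,3,5)
reduced (well bottom): (4,3,5) with a≤c, −a<b≤a
well minimum = a = 4

4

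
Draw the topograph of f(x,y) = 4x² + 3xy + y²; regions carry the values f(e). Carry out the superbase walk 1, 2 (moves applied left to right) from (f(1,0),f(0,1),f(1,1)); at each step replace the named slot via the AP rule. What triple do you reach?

start (4,1,8) = (f(1,0),f(0,1),f(1,1))
replace slot 1: 2·(1+8) − 4 = 14 → (14,1,8)
replace slot 2: 2·(14+8) − 1 = 43 → (14,43,8)

14,43,8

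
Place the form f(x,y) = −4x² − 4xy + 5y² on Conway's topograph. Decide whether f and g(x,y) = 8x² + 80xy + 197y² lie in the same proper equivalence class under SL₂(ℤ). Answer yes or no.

D₁ = 96, D₂ = 96
river cycle of f (length 4): (5, 4, -4), (-4, 4, 5), (5, 6, -3), (-3, 6, 5)
river cycle of g (length 4): (-3, 6, 5), (5, 4, -4), (-4, 4, 5), (5, 6, -3)
cycles coincide ⇒ equivalent

yes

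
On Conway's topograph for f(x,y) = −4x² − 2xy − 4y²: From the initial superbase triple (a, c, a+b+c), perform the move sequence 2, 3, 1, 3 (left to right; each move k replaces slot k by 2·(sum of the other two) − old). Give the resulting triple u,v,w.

start (-4,-4,-10) = (f(1,0),f(0,1),f(1,1))
replace slot 2: 2·((-4)+(-10)) − (-4) = -24 → (-4,-24,-10)
replace slot 3: 2·((-4)+(-24)) − (-10) = -46 → (-4,-24,-46)
replace slot 1: 2·((-24)+(-46)) − (-4) = -136 → (-136,-24,-46)
replace slot 3: 2·((-136)+(-24)) − (-46) = -274 → (-136,-24,-274)

-136,-24,-274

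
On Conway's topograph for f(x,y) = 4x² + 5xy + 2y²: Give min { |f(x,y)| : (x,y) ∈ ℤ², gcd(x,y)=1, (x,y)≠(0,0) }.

translate: b→-3 (≡5 mod 8), so (4,5,2)→(4,-3,1)
flip: (4,-3,1)→(1,3,4)
translate: b→1 (≡3 mod 2), so (1,3,4)→(1,1,2)
reduced (well bottom): (1,1,2) with a≤c, −a<b≤a
well minimum = a = 1

1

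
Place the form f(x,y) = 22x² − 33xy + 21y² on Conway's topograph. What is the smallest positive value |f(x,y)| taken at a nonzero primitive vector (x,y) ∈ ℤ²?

translate: b→11 (≡-33 mod 44), so (22,-33,21)→(22,11,10)
flip: (22,11,10)→(10,-11,22)
translate: b→9 (≡-11 mod 20), so (10,-11,22)→(10,9,21)
reduced (well bottom): (10,9,21) with a≤c, −a<b≤a
well minimum = a = 10

10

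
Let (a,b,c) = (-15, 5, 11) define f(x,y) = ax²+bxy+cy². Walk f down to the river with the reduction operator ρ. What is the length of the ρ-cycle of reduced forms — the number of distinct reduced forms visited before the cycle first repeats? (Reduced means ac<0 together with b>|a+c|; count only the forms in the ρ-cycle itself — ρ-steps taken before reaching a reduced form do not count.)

D = 685, ⌊√D⌋ = 26
river: ρ → (11,17,-9)
river: ρ → (-9,19,9)
river: ρ → (9,17,-11)
river: ρ → (-11,5,15)
river: ρ → (15,25,-1)
river: ρ → (-1,25,15)
river: ρ → (15,5,-11)
river: ρ → (-11,17,9)
river: ρ → (9,19,-9)
river: ρ → (-9,17,11)
river: ρ → (11,5,-15)
river: ρ → (-15,25,1)
river: ρ → (1,25,-15)
river: ρ → (-15,5,11)
ρ-cycle length = 14 (tail of 0 descent steps not counted)

14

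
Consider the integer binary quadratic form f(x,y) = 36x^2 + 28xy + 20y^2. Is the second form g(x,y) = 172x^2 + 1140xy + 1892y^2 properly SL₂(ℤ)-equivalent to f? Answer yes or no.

D₁ = -2096, D₂ = -2096
f: flip: (36,28,20)→(20,-28,36)
f: translate: b→12 (≡-28 mod 40), so (20,-28,36)→(20,12,28)
f: reduced (well bottom): (20,12,28) with a≤c, −a<b≤a
g: translate: b→108 (≡1140 mod 344), so (172,1140,1892)→(172,108,20)
g: flip: (172,108,20)→(20,-108,172)
g: translate: b→12 (≡-108 mod 40), so (20,-108,172)→(20,12,28)
g: reduced (well bottom): (20,12,28) with a≤c, −a<b≤a
reduced forms (20, 12, 28) vs (20, 12, 28) ⇒ equivalent

yes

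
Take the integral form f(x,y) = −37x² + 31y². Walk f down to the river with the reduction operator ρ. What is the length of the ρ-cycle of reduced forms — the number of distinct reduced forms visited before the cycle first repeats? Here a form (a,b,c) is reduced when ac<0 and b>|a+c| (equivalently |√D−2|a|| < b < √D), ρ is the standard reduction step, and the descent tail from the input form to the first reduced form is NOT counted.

D = 4588, ⌊√D⌋ = 67
descent: ρ → (31,62,-6)  [lands on river]
river: ρ → (-6,58,51)
river: ρ → (51,44,-13)
river: ρ → (-13,60,19)
river: ρ → (19,54,-22)
river: ρ → (-22,34,39)
river: ρ → (39,44,-17)
river: ρ → (-17,58,18)
river: ρ → (18,50,-29)
river: ρ → (-29,66,2)
river: ρ → (2,66,-29)
river: ρ → (-29,50,18)
river: ρ → (18,58,-17)
river: ρ → (-17,44,39)
river: ρ → (39,34,-22)
river: ρ → (-22,54,19)
river: ρ → (19,60,-13)
river: ρ → (-13,44,51)
river: ρ → (51,58,-6)
river: ρ → (-6,62,31)
ρ-cycle length = 20 (tail of 1 descent step not counted)

20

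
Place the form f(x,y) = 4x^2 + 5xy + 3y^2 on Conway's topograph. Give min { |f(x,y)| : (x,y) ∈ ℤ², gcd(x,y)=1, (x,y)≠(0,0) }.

translate: b→-3 (≡5 mod 8), so (4,5,3)→(4,-3,2)
flip: (4,-3,2)→(2,3,4)
translate: b→-1 (≡3 mod 4), so (2,3,4)→(2,-1,3)
reduced (well bottom): (2,-1,3) with a≤c, −a<b≤a
well minimum = a = 2

2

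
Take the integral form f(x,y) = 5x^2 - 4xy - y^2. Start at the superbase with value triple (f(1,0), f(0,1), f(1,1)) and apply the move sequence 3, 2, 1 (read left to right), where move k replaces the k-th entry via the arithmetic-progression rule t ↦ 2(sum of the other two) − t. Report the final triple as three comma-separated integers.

start (5,-1,0) = (f(1,0),f(0,1),f(1,1))
replace slot 3: 2·(5+(-1)) − 0 = 8 → (5,-1,8)
replace slot 2: 2·(5+8) − (-1) = 27 → (5,27,8)
replace slot 1: 2·(27+8) − 5 = 65 → (65,27,8)

65,27,8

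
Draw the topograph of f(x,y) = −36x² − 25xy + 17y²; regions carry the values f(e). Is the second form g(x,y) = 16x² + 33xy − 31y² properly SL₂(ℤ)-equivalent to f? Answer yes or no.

D₁ = 3073, D₂ = 3073
river cycle of f (length 60): (17, 25, -36), (-36, 47, 6), (6, 49, -28), (-28, 7, 27), (27, 47, -8), (-8, 49, 21), (21, 35, -22), (-22, 53, 3), (3, 55, -4), (-4, 49, 42), … (50 more)
river cycle of g (length 60): (-31, 29, 18), (18, 43, -17), (-17, 25, 36), (36, 47, -6), (-6, 49, 28), (28, 7, -27), (-27, 47, 8), (8, 49, -21), (-21, 35, 22), (22, 53, -3), … (50 more)
cycles differ ⇒ inequivalent

no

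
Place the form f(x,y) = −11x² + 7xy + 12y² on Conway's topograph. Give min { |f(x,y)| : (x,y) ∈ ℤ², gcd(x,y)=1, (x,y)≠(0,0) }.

river: ρ → (12,17,-6)
river: ρ → (-6,19,9)
river: ρ → (9,17,-8)
river: ρ → (-8,15,11)
river: ρ → (11,7,-12)
river: ρ → (-12,17,6)
river: ρ → (6,19,-9)
river: ρ → (-9,17,8)
river: ρ → (8,15,-11)
river: ρ → (-11,7,12)
closes: descent 0, river 10
min |a| on river = 6

6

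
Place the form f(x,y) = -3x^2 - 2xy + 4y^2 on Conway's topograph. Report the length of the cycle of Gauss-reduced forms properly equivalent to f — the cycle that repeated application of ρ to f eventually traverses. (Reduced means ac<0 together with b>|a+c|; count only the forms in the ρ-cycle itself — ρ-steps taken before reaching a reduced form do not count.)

D = 52, ⌊√D⌋ = 7
descent: ρ → (4,2,-3)  [lands on river]
river: ρ → (-3,4,3)
river: ρ → (3,2,-4)
river: ρ → (-4,6,1)
river: ρ → (1,6,-4)
river: ρ → (-4,2,3)
river: ρ → (3,4,-3)
river: ρ → (-3,2,4)
river: ρ → (4,6,-1)
river: ρ → (-1,6,4)
ρ-cycle length = 10 (tail of 1 descent step not counted)

10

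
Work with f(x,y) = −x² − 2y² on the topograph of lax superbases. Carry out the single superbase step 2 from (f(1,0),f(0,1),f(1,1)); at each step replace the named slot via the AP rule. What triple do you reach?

start (-1,-2,-3) = (f(1,0),f(0,1),f(1,1))
replace slot 2: 2·((-1)+(-3)) − (-2) = -6 → (-1,-6,-3)

-1,-6,-3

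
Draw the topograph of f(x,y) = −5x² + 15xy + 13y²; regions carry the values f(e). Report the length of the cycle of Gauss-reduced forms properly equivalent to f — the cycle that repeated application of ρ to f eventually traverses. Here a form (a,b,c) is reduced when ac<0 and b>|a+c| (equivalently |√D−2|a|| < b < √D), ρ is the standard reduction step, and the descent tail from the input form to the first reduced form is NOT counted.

D = 485, ⌊√D⌋ = 22
river: ρ → (13,11,-7)
river: ρ → (-7,17,7)
river: ρ → (7,11,-13)
river: ρ → (-13,15,5)
river: ρ → (5,15,-13)
river: ρ → (-13,11,7)
river: ρ → (7,17,-7)
river: ρ → (-7,11,13)
river: ρ → (13,15,-5)
river: ρ → (-5,15,13)
ρ-cycle length = 10 (tail of 0 descent steps not counted)

10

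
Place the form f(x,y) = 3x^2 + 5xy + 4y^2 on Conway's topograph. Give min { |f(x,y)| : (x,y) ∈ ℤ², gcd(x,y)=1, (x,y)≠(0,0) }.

translate: b→-1 (≡5 mod 6), so (3,5,4)→(3,-1,2)
flip: (3,-1,2)→(2,1,3)
reduced (well bottom): (2,1,3) with a≤c, −a<b≤a
well minimum = a = 2

2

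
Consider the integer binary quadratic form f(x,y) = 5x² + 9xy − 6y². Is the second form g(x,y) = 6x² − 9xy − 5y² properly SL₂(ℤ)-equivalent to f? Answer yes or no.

D₁ = 201, D₂ = 201
river cycle of f (length 14): (-6, 3, 8), (8, 13, -1), (-1, 13, 8), (8, 3, -6), (-6, 9, 5), (5, 11, -4), (-4, 13, 2), (2, 11, -10), (-10, 9, 3), (3, 9, -10), … (4 more)
river cycle of g (length 14): (-5, 9, 6), (6, 3, -8), (-8, 13, 1), (1, 13, -8), (-8, 3, 6), (6, 9, -5), (-5, 11, 4), (4, 13, -2), (-2, 11, 10), (10, 9, -3), … (4 more)
cycles differ ⇒ inequivalent

no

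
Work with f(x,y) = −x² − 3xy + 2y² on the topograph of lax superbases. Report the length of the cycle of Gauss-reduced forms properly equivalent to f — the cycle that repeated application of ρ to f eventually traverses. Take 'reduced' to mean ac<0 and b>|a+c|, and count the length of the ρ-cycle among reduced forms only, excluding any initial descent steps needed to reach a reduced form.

D = 17, ⌊√D⌋ = 4
descent: ρ → (2,3,-1)  [lands on river]
river: ρ → (-1,3,2)
river: ρ → (2,1,-2)
river: ρ → (-2,3,1)
river: ρ → (1,3,-2)
river: ρ → (-2,1,2)
ρ-cycle length = 6 (tail of 1 descent step not counted)

6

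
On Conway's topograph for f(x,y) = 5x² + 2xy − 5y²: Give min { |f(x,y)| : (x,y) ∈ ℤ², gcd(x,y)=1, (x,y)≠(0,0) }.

river: ρ → (-5,8,2)
river: ρ → (2,8,-5)
river: ρ → (-5,2,5)
river: ρ → (5,8,-2)
river: ρ → (-2,8,5)
river: ρ → (5,2,-5)
closes: descent 0, river 6
min |a| on river = 2

2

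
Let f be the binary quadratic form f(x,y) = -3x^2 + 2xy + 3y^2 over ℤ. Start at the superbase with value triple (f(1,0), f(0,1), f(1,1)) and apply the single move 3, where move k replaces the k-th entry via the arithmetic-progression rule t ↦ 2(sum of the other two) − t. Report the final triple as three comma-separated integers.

start (-3,3,2) = (f(1,0),f(0,1),f(1,1))
replace slot 3: 2·((-3)+3) − 2 = -2 → (-3,3,-2)

-3,3,-2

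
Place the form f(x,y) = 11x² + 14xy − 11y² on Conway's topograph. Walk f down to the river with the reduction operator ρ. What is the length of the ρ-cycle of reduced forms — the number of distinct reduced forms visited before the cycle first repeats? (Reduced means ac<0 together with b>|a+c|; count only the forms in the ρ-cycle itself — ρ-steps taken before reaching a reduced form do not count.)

D = 680, ⌊√D⌋ = 26
river: ρ → (-11,8,14)
river: ρ → (14,20,-5)
river: ρ → (-5,20,14)
river: ρ → (14,8,-11)
river: ρ → (-11,14,11)
river: ρ → (11,8,-14)
river: ρ → (-14,20,5)
river: ρ → (5,20,-14)
river: ρ → (-14,8,11)
river: ρ → (11,14,-11)
ρ-cycle length = 10 (tail of 0 descent steps not counted)

10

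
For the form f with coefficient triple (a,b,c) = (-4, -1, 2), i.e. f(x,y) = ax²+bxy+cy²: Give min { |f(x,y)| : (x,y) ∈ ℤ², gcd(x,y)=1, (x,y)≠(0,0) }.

descent: ρ → (2,5,-1)  [lands on river]
river: ρ → (-1,5,2)
river: ρ → (2,3,-3)
river: ρ → (-3,3,2)
closes: descent 1, river 4
min |a| on river = 1

1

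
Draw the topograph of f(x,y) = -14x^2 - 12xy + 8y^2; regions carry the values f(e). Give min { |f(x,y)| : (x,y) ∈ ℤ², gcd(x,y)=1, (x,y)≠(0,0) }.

descent: ρ → (8,12,-14)  [lands on river]
river: ρ → (-14,16,6)
river: ρ → (6,20,-8)
river: ρ → (-8,12,14)
river: ρ → (14,16,-6)
river: ρ → (-6,20,8)
closes: descent 1, river 6
min |a| on river = 6

6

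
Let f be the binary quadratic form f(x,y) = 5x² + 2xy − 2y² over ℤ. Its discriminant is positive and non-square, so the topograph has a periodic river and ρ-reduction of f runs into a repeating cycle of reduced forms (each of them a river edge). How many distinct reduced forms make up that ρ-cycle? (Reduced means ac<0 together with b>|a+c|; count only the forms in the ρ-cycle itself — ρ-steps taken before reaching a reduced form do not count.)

D = 44, ⌊√D⌋ = 6
descent: ρ → (-2,6,1)  [lands on river]
river: ρ → (1,6,-2)
ρ-cycle length = 2 (tail of 1 descent step not counted)

2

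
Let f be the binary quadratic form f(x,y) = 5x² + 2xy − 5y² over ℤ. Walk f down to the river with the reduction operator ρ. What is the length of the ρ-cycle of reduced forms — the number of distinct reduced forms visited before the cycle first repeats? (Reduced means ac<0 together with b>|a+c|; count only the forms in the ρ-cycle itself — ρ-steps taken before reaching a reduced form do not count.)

D = 104, ⌊√D⌋ = 10
river: ρ → (-5,8,2)
river: ρ → (2,8,-5)
river: ρ → (-5,2,5)
river: ρ → (5,8,-2)
river: ρ → (-2,8,5)
river: ρ → (5,2,-5)
ρ-cycle length = 6 (tail of 0 descent steps not counted)

6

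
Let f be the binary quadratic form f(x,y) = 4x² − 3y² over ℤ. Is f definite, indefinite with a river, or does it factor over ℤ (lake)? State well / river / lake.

D = b²−4ac = 0² − 4·4·(-3) = 48
D > 0 non-square ⇒ indefinite ⇒ periodic river

river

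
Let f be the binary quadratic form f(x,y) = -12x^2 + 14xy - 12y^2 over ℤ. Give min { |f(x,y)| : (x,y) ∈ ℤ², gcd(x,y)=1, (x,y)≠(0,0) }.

translate: b→10 (≡-14 mod 24), so (12,-14,12)→(12,10,10)
flip: (12,10,10)→(10,-10,12)
translate: b→10 (≡-10 mod 20), so (10,-10,12)→(10,10,12)
reduced (well bottom): (10,10,12) with a≤c, −a<b≤a
well minimum |f| = |-10| = 10 (negative-definite)

10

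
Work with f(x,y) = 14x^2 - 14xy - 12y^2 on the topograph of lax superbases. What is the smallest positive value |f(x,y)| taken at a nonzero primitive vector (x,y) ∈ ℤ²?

descent: ρ → (-12,14,14)  [lands on river]
river: ρ → (14,14,-12)
river: ρ → (-12,10,16)
river: ρ → (16,22,-6)
river: ρ → (-6,26,8)
river: ρ → (8,22,-12)
river: ρ → (-12,26,4)
river: ρ → (4,22,-24)
river: ρ → (-24,26,2)
river: ρ → (2,26,-24)
river: ρ → (-24,22,4)
river: ρ → (4,26,-12)
river: ρ → (-12,22,8)
river: ρ → (8,26,-6)
river: ρ → (-6,22,16)
river: ρ → (16,10,-12)
closes: descent 1, river 16
min |a| on river = 2

2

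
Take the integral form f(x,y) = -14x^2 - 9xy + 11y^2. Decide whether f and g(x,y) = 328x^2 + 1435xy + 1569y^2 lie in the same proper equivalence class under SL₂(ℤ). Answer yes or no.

D₁ = 697, D₂ = 697
river cycle of f (length 18): (11, 9, -14), (-14, 19, 6), (6, 17, -17), (-17, 17, 6), (6, 19, -14), (-14, 9, 11), (11, 13, -12), (-12, 11, 12), (12, 13, -11), (-11, 9, 14), … (8 more)
river cycle of g (length 18): (11, 9, -14), (-14, 19, 6), (6, 17, -17), (-17, 17, 6), (6, 19, -14), (-14, 9, 11), (11, 13, -12), (-12, 11, 12), (12, 13, -11), (-11, 9, 14), … (8 more)
cycles coincide ⇒ equivalent

yes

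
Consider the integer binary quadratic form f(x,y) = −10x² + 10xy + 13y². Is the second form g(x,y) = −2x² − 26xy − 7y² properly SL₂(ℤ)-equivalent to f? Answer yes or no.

D₁ = 620, D₂ = 620
river cycle of f (length 8): (13, 16, -7), (-7, 12, 17), (17, 22, -2), (-2, 22, 17), (17, 12, -7), (-7, 16, 13), (13, 10, -10), (-10, 10, 13)
river cycle of g (length 8): (-7, 12, 17), (17, 22, -2), (-2, 22, 17), (17, 12, -7), (-7, 16, 13), (13, 10, -10), (-10, 10, 13), (13, 16, -7)
cycles coincide ⇒ equivalent

yes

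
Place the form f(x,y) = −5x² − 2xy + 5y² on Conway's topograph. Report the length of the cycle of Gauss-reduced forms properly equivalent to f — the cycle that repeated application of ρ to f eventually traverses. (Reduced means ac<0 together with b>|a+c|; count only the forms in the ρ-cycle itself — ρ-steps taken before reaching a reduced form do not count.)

D = 104, ⌊√D⌋ = 10
descent: ρ → (5,2,-5)  [lands on river]
river: ρ → (-5,8,2)
river: ρ → (2,8,-5)
river: ρ → (-5,2,5)
river: ρ → (5,8,-2)
river: ρ → (-2,8,5)
ρ-cycle length = 6 (tail of 1 descent step not counted)

6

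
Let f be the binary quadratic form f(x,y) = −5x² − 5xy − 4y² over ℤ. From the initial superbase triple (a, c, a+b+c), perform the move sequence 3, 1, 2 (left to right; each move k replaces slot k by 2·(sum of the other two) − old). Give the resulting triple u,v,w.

start (-5,-4,-14) = (f(1,0),f(0,1),f(1,1))
replace slot 3: 2·((-5)+(-4)) − (-14) = -4 → (-5,-4,-4)
replace slot 1: 2·((-4)+(-4)) − (-5) = -11 → (-11,-4,-4)
replace slot 2: 2·((-11)+(-4)) − (-4) = -26 → (-11,-26,-4)

-11,-26,-4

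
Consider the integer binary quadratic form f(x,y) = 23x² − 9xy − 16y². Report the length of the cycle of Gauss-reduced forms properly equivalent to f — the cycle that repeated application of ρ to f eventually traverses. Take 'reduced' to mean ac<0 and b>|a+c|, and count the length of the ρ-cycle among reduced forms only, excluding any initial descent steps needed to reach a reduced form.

D = 1553, ⌊√D⌋ = 39
descent: ρ → (-16,9,23)  [lands on river]
river: ρ → (23,37,-2)
river: ρ → (-2,39,4)
river: ρ → (4,33,-29)
river: ρ → (-29,25,8)
river: ρ → (8,39,-1)
river: ρ → (-1,39,8)
river: ρ → (8,25,-29)
river: ρ → (-29,33,4)
river: ρ → (4,39,-2)
river: ρ → (-2,37,23)
river: ρ → (23,9,-16)
river: ρ → (-16,23,16)
river: ρ → (16,9,-23)
river: ρ → (-23,37,2)
river: ρ → (2,39,-4)
river: ρ → (-4,33,29)
river: ρ → (29,25,-8)
river: ρ → (-8,39,1)
river: ρ → (1,39,-8)
river: ρ → (-8,25,29)
river: ρ → (29,33,-4)
river: ρ → (-4,39,2)
river: ρ → (2,37,-23)
river: ρ → (-23,9,16)
river: ρ → (16,23,-16)
ρ-cycle length = 26 (tail of 1 descent step not counted)

26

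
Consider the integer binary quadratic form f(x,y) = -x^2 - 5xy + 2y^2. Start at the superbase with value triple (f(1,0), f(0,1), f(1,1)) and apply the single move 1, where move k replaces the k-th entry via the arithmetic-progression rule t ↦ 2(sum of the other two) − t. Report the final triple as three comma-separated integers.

start (-1,2,-4) = (f(1,0),f(0,1),f(1,1))
replace slot 1: 2·(2+(-4)) − (-1) = -3 → (-3,2,-4)

-3,2,-4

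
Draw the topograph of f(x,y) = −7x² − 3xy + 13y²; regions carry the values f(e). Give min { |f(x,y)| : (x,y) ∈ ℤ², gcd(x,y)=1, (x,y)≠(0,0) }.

descent: ρ → (13,3,-7)
descent: ρ → (-7,11,9)  [lands on river]
river: ρ → (9,7,-9)
river: ρ → (-9,11,7)
river: ρ → (7,17,-3)
river: ρ → (-3,19,1)
river: ρ → (1,19,-3)
river: ρ → (-3,17,7)
river: ρ → (7,11,-9)
river: ρ → (-9,7,9)
river: ρ → (9,11,-7)
river: ρ → (-7,17,3)
river: ρ → (3,19,-1)
river: ρ → (-1,19,3)
river: ρ → (3,17,-7)
closes: descent 2, river 14
min |a| on river = 1

1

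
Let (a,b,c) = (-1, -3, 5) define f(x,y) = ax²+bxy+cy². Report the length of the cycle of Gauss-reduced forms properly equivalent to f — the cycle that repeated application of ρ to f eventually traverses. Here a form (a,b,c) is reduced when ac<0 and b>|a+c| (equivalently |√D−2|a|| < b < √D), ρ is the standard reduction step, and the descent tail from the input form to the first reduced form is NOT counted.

D = 29, ⌊√D⌋ = 5
descent: ρ → (5,3,-1)
descent: ρ → (-1,5,1)  [lands on river]
river: ρ → (1,5,-1)
ρ-cycle length = 2 (tail of 2 descent steps not counted)

2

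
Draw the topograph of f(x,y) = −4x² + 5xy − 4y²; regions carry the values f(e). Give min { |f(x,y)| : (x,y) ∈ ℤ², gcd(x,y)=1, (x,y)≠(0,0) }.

translate: b→3 (≡-5 mod 8), so (4,-5,4)→(4,3,3)
flip: (4,3,3)→(3,-3,4)
translate: b→3 (≡-3 mod 6), so (3,-3,4)→(3,3,4)
reduced (well bottom): (3,3,4) with a≤c, −a<b≤a
well minimum |f| = |-3| = 3 (negative-definite)

3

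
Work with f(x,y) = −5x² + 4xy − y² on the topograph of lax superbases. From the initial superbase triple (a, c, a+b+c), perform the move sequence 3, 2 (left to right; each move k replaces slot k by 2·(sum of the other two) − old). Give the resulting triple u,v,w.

start (-5,-1,-2) = (f(1,0),f(0,1),f(1,1))
replace slot 3: 2·((-5)+(-1)) − (-2) = -10 → (-5,-1,-10)
replace slot 2: 2·((-5)+(-10)) − (-1) = -29 → (-5,-29,-10)

-5,-29,-10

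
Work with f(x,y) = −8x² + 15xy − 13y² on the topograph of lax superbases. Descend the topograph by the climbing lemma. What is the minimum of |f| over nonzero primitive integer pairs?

translate: b→1 (≡-15 mod 16), so (8,-15,13)→(8,1,6)
flip: (8,1,6)→(6,-1,8)
reduced (well bottom): (6,-1,8) with a≤c, −a<b≤a
well minimum |f| = |-6| = 6 (negative-definite)

6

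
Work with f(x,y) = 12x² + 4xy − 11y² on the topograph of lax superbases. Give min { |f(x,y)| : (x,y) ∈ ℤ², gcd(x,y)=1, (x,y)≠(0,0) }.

river: ρ → (-11,18,5)
river: ρ → (5,22,-3)
river: ρ → (-3,20,12)
river: ρ → (12,4,-11)
closes: descent 0, river 4
min |a| on river = 3

3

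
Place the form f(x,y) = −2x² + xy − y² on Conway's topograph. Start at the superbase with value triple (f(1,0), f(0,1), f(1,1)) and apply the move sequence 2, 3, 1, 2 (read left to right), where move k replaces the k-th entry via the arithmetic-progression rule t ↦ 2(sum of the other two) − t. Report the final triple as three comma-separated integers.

start (-2,-1,-2) = (f(1,0),f(0,1),f(1,1))
replace slot 2: 2·((-2)+(-2)) − (-1) = -7 → (-2,-7,-2)
replace slot 3: 2·((-2)+(-7)) − (-2) = -16 → (-2,-7,-16)
replace slot 1: 2·((-7)+(-16)) − (-2) = -44 → (-44,-7,-16)
replace slot 2: 2·((-44)+(-16)) − (-7) = -113 → (-44,-113,-16)

-44,-113,-16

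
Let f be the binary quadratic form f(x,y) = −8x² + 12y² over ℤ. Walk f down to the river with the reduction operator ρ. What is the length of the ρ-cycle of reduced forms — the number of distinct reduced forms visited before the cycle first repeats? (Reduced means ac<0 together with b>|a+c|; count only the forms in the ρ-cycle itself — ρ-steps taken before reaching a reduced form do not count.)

D = 384, ⌊√D⌋ = 19
descent: ρ → (12,0,-8)
descent: ρ → (-8,16,4)  [lands on river]
river: ρ → (4,16,-8)
ρ-cycle length = 2 (tail of 2 descent steps not counted)

2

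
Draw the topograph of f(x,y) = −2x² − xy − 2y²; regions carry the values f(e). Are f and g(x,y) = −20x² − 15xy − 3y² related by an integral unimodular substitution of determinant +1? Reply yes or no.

D₁ = -15, D₂ = -15
f is negative-definite; reduce −f:
−f: reduced (well bottom): (2,1,2) with a≤c, −a<b≤a
flip sign back: reduced form of f is (-2,-1,-2)
g is negative-definite; reduce −g:
−g: flip: (20,15,3)→(3,-15,20)
−g: translate: b→3 (≡-15 mod 6), so (3,-15,20)→(3,3,2)
−g: flip: (3,3,2)→(2,-3,3)
−g: translate: b→1 (≡-3 mod 4), so (2,-3,3)→(2,1,2)
−g: reduced (well bottom): (2,1,2) with a≤c, −a<b≤a
flip sign back: reduced form of g is (-2,-1,-2)
reduced forms (-2, -1, -2) vs (-2, -1, -2) ⇒ equivalent

yes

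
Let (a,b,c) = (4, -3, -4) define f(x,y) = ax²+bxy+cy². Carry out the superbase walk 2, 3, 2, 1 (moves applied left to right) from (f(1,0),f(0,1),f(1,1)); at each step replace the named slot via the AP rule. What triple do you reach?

start (4,-4,-3) = (f(1,0),f(0,1),f(1,1))
replace slot 2: 2·(4+(-3)) − (-4) = 6 → (4,6,-3)
replace slot 3: 2·(4+6) − (-3) = 23 → (4,6,23)
replace slot 2: 2·(4+23) − 6 = 48 → (4,48,23)
replace slot 1: 2·(48+23) − 4 = 138 → (138,48,23)

138,48,23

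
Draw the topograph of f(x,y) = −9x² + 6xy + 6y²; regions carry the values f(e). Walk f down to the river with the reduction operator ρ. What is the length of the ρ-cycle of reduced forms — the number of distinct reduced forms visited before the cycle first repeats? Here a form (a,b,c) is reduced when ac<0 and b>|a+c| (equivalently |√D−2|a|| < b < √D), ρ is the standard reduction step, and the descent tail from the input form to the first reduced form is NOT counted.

D = 252, ⌊√D⌋ = 15
river: ρ → (6,6,-9)
river: ρ → (-9,12,3)
river: ρ → (3,12,-9)
river: ρ → (-9,6,6)
ρ-cycle length = 4 (tail of 0 descent steps not counted)

4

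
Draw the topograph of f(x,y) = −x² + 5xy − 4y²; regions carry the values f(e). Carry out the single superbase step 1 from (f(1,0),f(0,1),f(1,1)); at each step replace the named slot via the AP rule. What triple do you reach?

start (-1,-4,0) = (f(1,0),f(0,1),f(1,1))
replace slot 1: 2·((-4)+0) − (-1) = -7 → (-7,-4,0)

-7,-4,0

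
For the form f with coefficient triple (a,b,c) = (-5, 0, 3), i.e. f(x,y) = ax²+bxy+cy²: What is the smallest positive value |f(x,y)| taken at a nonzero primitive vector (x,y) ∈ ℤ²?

descent: ρ → (3,6,-2)  [lands on river]
river: ρ → (-2,6,3)
closes: descent 1, river 2
min |a| on river = 2

2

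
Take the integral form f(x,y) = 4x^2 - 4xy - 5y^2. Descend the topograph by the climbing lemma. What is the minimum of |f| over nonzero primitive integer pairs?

descent: ρ → (-5,4,4)  [lands on river]
river: ρ → (4,4,-5)
river: ρ → (-5,6,3)
river: ρ → (3,6,-5)
closes: descent 1, river 4
min |a| on river = 3

3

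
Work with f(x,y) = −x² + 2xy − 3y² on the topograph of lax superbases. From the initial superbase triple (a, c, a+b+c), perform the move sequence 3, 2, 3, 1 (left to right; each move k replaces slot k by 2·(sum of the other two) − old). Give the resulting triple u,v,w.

start (-1,-3,-2) = (f(1,0),f(0,1),f(1,1))
replace slot 3: 2·((-1)+(-3)) − (-2) = -6 → (-1,-3,-6)
replace slot 2: 2·((-1)+(-6)) − (-3) = -11 → (-1,-11,-6)
replace slot 3: 2·((-1)+(-11)) − (-6) = -18 → (-1,-11,-18)
replace slot 1: 2·((-11)+(-18)) − (-1) = -57 → (-57,-11,-18)

-57,-11,-18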